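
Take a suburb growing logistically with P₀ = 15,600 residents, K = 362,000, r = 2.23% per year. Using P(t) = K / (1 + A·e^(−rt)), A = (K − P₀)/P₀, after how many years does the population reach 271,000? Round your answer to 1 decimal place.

A = (362000 − 15600)/15600 = 22.20513
271000 = 362000/(1 + 22.20513·e^(−0.0223t)) → 1 + 22.20513·e^(−0.0223t) = 1.33579
e^(−0.0223t) = 0.015122 → t = ln(66.12736)/0.0223 = 4.19158/0.0223

t ≈ 188.0 years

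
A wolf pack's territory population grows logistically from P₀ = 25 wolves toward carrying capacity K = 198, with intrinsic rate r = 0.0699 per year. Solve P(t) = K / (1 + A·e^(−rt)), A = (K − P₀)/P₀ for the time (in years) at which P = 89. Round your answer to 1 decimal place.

A = (198 − 25)/25 = 6.92
89 = 198/(1 + 6.92·e^(−0.0699t)) → 1 + 6.92·e^(−0.0699t) = 2.22472
e^(−0.0699t) = 0.176983 → t = ln(5.65028)/0.0699 = 1.7317/0.0699

t ≈ 24.8 years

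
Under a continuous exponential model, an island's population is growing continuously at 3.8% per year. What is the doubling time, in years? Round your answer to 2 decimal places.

doubling time ≈ 18.24 years

doubling time = ln(2) / |r| = 0.69315 / 0.038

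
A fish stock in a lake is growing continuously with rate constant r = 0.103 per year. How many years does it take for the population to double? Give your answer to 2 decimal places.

doubling time ≈ 6.73 years

doubling time = ln(2) / |r| = 0.69315 / 0.103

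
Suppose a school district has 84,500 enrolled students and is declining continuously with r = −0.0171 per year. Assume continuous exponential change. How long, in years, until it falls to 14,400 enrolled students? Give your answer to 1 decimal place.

t ≈ 103.5 years

14400 = 84500 · e^(-0.0171·t)
t = ln(14400/84500) / -0.0171 = ln(0.17041) / -0.0171 = -1.76952 / -0.0171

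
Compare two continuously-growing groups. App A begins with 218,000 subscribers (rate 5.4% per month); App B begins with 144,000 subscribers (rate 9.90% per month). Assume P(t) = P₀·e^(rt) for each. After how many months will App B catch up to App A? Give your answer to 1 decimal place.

t ≈ 9.2 months

218000·e^(0.054t) = 144000·e^(0.099t)
218000/144000 = e^((0.099 − 0.054)t) → ln(1.51389) = 0.045·t
t = 0.41468 / 0.045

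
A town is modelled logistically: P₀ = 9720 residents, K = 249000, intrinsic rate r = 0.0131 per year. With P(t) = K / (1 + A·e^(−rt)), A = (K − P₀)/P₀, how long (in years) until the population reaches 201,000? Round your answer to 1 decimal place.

A = (249000 − 9720)/9720 = 24.61728
201000 = 249000/(1 + 24.61728·e^(−0.0131t)) → 1 + 24.61728·e^(−0.0131t) = 1.23881
e^(−0.0131t) = 0.009701 → t = ln(103.08488)/0.0131 = 4.63555/0.0131

t ≈ 353.9 years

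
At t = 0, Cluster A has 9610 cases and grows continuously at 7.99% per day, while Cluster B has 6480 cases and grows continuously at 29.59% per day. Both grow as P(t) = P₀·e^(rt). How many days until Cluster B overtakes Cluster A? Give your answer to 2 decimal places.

9610·e^(0.0799t) = 6480·e^(0.2959t)
9610/6480 = e^((0.2959 − 0.0799)t) → ln(1.48302) = 0.216·t
t = 0.39408 / 0.216

t ≈ 1.82 days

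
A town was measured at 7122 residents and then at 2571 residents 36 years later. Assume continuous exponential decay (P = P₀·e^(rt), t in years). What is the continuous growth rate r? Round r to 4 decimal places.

r ≈ -0.0283 per year

2571 = 7122 · e^(r·36)
e^(36r) = 2571/7122 = 0.36099
r = ln(0.36099) / 36 = -1.01889 / 36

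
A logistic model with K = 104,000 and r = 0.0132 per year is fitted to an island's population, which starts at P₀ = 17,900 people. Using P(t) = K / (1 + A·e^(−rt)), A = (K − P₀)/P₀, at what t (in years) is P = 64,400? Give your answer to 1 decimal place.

t ≈ 155.8 years

A = (104000 − 17900)/17900 = 4.81006
64400 = 104000/(1 + 4.81006·e^(−0.0132t)) → 1 + 4.81006·e^(−0.0132t) = 1.61491
e^(−0.0132t) = 0.127838 → t = ln(7.82241)/0.0132 = 2.05699/0.0132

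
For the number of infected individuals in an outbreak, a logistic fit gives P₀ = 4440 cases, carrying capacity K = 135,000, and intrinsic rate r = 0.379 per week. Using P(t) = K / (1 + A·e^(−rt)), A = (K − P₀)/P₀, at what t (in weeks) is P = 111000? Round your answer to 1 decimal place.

t ≈ 13.0 weeks

A = (135000 − 4440)/4440 = 29.40541
111000 = 135000/(1 + 29.40541·e^(−0.379t)) → 1 + 29.40541·e^(−0.379t) = 1.21622
e^(−0.379t) = 0.007353 → t = ln(136)/0.379 = 4.91265/0.379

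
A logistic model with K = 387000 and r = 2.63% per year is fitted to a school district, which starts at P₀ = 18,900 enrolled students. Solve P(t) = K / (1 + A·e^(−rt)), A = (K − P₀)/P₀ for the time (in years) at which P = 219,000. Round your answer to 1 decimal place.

A = (387000 − 18900)/18900 = 19.47619
219000 = 387000/(1 + 19.47619·e^(−0.0263t)) → 1 + 19.47619·e^(−0.0263t) = 1.76712
e^(−0.0263t) = 0.039388 → t = ln(25.38861)/0.0263 = 3.2343/0.0263

t ≈ 123.0 years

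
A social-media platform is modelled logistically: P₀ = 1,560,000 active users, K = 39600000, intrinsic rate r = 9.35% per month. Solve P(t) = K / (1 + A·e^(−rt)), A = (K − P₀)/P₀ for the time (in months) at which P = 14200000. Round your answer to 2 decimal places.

t ≈ 27.94 months

A = (39600000 − 1560000)/1560000 = 24.38462
14200000 = 39600000/(1 + 24.38462·e^(−0.0935t)) → 1 + 24.38462·e^(−0.0935t) = 2.78873
e^(−0.0935t) = 0.073355 → t = ln(13.63234)/0.0935 = 2.61245/0.0935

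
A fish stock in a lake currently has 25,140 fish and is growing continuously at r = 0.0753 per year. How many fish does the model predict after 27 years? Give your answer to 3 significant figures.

≈ 192,000 fish

P(27) = 25140 · e^(0.0753·27) = 25140 · e^(2.0331)
= 25140 · 7.63773 ≈ 192012.45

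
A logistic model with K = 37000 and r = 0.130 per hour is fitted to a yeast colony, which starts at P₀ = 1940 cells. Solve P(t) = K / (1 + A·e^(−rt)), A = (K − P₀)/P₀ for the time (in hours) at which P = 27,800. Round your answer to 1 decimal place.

t ≈ 30.8 hours

A = (37000 − 1940)/1940 = 18.07216
27800 = 37000/(1 + 18.07216·e^(−0.13t)) → 1 + 18.07216·e^(−0.13t) = 1.33094
e^(−0.13t) = 0.018312 → t = ln(54.60937)/0.13 = 4.00021/0.13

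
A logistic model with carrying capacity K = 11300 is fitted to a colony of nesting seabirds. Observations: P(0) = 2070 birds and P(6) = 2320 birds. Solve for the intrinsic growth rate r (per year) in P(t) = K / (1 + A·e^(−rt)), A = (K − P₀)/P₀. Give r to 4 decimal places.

r ≈ 0.0236 per year

A = (11300 − 2070)/2070 = 4.45894
2320 = 11300/(1 + 4.45894·e^(−r·6)) → e^(−6r) = (4.87069 − 1)/4.45894 = 0.868074
r = −ln(0.868074)/6 = 0.14148/6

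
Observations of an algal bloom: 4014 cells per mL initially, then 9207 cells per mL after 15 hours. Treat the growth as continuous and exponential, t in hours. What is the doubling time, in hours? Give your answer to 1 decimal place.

r = ln(9207/4014) / 15 = ln(2.29372) / 15 ≈ 0.055345 per hour
doubling time = ln 2 / |r| = 0.69315 / 0.055345

doubling time ≈ 12.5 hours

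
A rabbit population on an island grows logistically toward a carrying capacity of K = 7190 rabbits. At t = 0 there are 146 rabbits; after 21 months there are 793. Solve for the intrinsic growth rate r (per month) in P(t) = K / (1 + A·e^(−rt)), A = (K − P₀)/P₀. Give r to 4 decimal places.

r ≈ 0.0852 per month

A = (7190 − 146)/146 = 48.24658
793 = 7190/(1 + 48.24658·e^(−r·21)) → e^(−21r) = (9.06683 − 1)/48.24658 = 0.1672
r = −ln(0.1672)/21 = 1.78856/21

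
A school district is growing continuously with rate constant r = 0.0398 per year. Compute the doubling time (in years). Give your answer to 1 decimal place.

doubling time = ln(2) / |r| = 0.69315 / 0.0398

doubling time ≈ 17.4 years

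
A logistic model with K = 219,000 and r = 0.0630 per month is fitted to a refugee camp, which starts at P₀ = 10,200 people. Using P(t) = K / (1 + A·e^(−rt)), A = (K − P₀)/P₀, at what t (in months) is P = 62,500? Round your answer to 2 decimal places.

A = (219000 − 10200)/10200 = 20.47059
62500 = 219000/(1 + 20.47059·e^(−0.063t)) → 1 + 20.47059·e^(−0.063t) = 3.504
e^(−0.063t) = 0.122322 → t = ln(8.17516)/0.063 = 2.1011/0.063

t ≈ 33.35 months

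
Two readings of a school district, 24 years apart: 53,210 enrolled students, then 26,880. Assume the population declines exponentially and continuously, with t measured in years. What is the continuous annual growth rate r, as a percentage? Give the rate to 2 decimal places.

r ≈ -2.85% per year

26880 = 53210 · e^(r·24)
e^(24r) = 26880/53210 = 0.50517
r = ln(0.50517) / 24 = -0.68286 / 24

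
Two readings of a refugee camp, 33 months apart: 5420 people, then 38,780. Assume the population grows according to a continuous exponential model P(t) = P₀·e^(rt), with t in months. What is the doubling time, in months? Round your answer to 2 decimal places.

doubling time ≈ 11.62 months

r = ln(38780/5420) / 33 = ln(7.15498) / 33 ≈ 0.059631 per month
doubling time = ln 2 / |r| = 0.69315 / 0.059631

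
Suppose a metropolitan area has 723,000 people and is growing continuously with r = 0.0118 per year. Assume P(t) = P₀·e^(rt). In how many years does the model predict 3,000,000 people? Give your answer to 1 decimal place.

3000000 = 723000 · e^(0.0118·t)
t = ln(3000000/723000) / 0.0118 = ln(4.14938) / 0.0118 = 1.42296 / 0.0118

t ≈ 120.6 years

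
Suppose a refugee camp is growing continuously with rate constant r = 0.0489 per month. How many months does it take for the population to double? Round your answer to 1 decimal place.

doubling time = ln(2) / |r| = 0.69315 / 0.0489

doubling time ≈ 14.2 months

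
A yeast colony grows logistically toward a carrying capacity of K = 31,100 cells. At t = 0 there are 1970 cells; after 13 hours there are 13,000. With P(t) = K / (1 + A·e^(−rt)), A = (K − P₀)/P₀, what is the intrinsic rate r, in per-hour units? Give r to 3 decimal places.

r ≈ 0.182 per hour

A = (31100 − 1970)/1970 = 14.7868
13000 = 31100/(1 + 14.7868·e^(−r·13)) → e^(−13r) = (2.39231 − 1)/14.7868 = 0.094159
r = −ln(0.094159)/13 = 2.36277/13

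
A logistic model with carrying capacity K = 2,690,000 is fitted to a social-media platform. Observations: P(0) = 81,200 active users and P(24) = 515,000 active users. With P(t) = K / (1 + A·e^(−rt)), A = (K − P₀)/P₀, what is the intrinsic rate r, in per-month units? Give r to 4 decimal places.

A = (2690000 − 81200)/81200 = 32.12808
515000 = 2690000/(1 + 32.12808·e^(−r·24)) → e^(−24r) = (5.2233 − 1)/32.12808 = 0.131452
r = −ln(0.131452)/24 = 2.02911/24

r ≈ 0.0845 per month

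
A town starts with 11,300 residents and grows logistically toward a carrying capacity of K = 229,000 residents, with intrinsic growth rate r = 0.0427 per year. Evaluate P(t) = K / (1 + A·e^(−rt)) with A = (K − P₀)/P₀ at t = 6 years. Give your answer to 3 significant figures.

A = (229000 − 11300)/11300 = 19.26549
P(6) = 229000 / (1 + 19.26549·e^(−0.0427·6)) = 229000 / (1 + 19.26549·0.773987)
= 229000 / 15.91124 ≈ 14392.34

≈ 14,400 residents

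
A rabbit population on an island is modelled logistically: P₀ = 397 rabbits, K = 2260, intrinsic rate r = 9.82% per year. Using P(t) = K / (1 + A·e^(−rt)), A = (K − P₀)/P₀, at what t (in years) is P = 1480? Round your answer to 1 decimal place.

t ≈ 22.3 years

A = (2260 − 397)/397 = 4.6927
1480 = 2260/(1 + 4.6927·e^(−0.0982t)) → 1 + 4.6927·e^(−0.0982t) = 1.52703
e^(−0.0982t) = 0.112308 → t = ln(8.90409)/0.0982 = 2.18651/0.0982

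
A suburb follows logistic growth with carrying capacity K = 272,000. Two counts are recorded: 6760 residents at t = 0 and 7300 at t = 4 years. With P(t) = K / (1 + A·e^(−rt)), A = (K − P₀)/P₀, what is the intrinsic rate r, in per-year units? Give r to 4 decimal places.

A = (272000 − 6760)/6760 = 39.23669
7300 = 272000/(1 + 39.23669·e^(−r·4)) → e^(−4r) = (37.26027 − 1)/39.23669 = 0.924142
r = −ln(0.924142)/4 = 0.07889/4

r ≈ 0.0197 per year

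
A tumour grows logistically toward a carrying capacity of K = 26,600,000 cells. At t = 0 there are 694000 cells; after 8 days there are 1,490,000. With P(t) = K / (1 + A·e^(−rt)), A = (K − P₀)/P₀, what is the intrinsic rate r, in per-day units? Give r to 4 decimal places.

A = (26600000 − 694000)/694000 = 37.32853
1490000 = 26600000/(1 + 37.32853·e^(−r·8)) → e^(−8r) = (17.85235 − 1)/37.32853 = 0.45146
r = −ln(0.45146)/8 = 0.79527/8

r ≈ 0.0994 per day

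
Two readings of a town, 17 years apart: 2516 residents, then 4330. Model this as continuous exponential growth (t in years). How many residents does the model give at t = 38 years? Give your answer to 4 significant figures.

≈ 8,467 residents

r = ln(4330/2516) / 17 ≈ 0.031935 per year
P(38) = 2516 · e^(0.031935·38) = 2516 · 3.36536 ≈ 8467.25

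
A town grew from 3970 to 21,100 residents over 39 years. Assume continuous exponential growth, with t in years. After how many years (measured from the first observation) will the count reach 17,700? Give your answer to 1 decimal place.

r = ln(21100/3970) / 39 ≈ 0.042834 per year
t = ln(17700/3970) / r = 1.4948 / 0.042834 ≈ 34.898

t ≈ 34.9 years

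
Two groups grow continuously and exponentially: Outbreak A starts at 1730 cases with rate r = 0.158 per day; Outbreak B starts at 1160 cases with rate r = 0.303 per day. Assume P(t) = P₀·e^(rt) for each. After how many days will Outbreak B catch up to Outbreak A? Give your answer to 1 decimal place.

t ≈ 2.8 days

1730·e^(0.158t) = 1160·e^(0.303t)
1730/1160 = e^((0.303 − 0.158)t) → ln(1.49138) = 0.145·t
t = 0.3997 / 0.145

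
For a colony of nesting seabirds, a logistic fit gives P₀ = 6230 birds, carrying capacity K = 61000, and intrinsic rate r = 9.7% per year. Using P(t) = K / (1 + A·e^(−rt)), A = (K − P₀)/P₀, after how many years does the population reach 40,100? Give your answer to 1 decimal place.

A = (61000 − 6230)/6230 = 8.79133
40100 = 61000/(1 + 8.79133·e^(−0.097t)) → 1 + 8.79133·e^(−0.097t) = 1.5212
e^(−0.097t) = 0.059285 → t = ln(16.86758)/0.097 = 2.82539/0.097

t ≈ 29.1 years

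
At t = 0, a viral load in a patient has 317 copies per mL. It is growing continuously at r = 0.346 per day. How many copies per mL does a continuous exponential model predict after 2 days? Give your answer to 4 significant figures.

P(2) = 317 · e^(0.346·2) = 317 · e^(0.692)
= 317 · 1.99771 ≈ 633.27

≈ 633.3 copies per mL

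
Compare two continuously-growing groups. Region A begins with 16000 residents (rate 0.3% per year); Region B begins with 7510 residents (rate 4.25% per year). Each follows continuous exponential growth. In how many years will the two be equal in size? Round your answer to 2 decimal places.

t ≈ 19.15 years

16000·e^(0.003t) = 7510·e^(0.0425t)
16000/7510 = e^((0.0425 − 0.003)t) → ln(2.13049) = 0.0395·t
t = 0.75635 / 0.0395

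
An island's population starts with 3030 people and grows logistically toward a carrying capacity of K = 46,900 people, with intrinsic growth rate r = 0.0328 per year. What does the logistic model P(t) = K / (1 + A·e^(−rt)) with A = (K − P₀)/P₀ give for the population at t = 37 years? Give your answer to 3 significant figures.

A = (46900 − 3030)/3030 = 14.47855
P(37) = 46900 / (1 + 14.47855·e^(−0.0328·37)) = 46900 / (1 + 14.47855·0.297126)
= 46900 / 5.30195 ≈ 8845.8

≈ 8,850 people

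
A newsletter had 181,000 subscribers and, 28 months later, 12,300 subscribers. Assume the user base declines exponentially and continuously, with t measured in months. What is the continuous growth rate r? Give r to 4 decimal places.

r ≈ -0.0960 per month

12300 = 181000 · e^(r·28)
e^(28r) = 12300/181000 = 0.06796
r = ln(0.06796) / 28 = -2.6889 / 28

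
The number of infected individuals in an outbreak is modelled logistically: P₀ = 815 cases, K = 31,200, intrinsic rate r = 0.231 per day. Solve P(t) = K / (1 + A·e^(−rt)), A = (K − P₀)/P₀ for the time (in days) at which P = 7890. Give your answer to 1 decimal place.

A = (31200 − 815)/815 = 37.28221
7890 = 31200/(1 + 37.28221·e^(−0.231t)) → 1 + 37.28221·e^(−0.231t) = 3.95437
e^(−0.231t) = 0.079243 → t = ln(12.61933)/0.231 = 2.53523/0.231

t ≈ 11.0 days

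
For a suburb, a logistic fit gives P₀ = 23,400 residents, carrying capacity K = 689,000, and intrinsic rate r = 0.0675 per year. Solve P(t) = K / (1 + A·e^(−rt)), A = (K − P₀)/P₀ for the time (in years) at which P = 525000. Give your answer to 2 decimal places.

A = (689000 − 23400)/23400 = 28.44444
525000 = 689000/(1 + 28.44444·e^(−0.0675t)) → 1 + 28.44444·e^(−0.0675t) = 1.31238
e^(−0.0675t) = 0.010982 → t = ln(91.05691)/0.0675 = 4.51148/0.0675

t ≈ 66.84 years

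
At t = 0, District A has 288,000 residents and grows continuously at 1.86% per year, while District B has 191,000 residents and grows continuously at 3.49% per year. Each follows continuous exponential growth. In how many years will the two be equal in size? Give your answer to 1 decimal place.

t ≈ 25.2 years

288000·e^(0.0186t) = 191000·e^(0.0349t)
288000/191000 = e^((0.0349 − 0.0186)t) → ln(1.50785) = 0.0163·t
t = 0.41069 / 0.0163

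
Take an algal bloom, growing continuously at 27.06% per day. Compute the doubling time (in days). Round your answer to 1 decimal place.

doubling time ≈ 2.6 days

doubling time = ln(2) / |r| = 0.69315 / 0.2706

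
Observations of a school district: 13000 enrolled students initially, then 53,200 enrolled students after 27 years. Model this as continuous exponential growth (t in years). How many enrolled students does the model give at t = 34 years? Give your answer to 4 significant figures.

r = ln(53200/13000) / 27 ≈ 0.052189 per year
P(34) = 13000 · e^(0.052189·34) = 13000 · 5.89694 ≈ 76660.22

≈ 76,660 enrolled students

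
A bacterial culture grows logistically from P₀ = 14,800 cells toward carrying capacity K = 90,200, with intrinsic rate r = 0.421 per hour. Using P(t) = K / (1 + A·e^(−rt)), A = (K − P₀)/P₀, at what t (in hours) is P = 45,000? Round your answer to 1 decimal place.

t ≈ 3.9 hours

A = (90200 − 14800)/14800 = 5.09459
45000 = 90200/(1 + 5.09459·e^(−0.421t)) → 1 + 5.09459·e^(−0.421t) = 2.00444
e^(−0.421t) = 0.197159 → t = ln(5.07205)/0.421 = 1.62375/0.421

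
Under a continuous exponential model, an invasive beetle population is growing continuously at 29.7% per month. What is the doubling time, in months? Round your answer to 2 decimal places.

doubling time = ln(2) / |r| = 0.69315 / 0.297

doubling time ≈ 2.33 months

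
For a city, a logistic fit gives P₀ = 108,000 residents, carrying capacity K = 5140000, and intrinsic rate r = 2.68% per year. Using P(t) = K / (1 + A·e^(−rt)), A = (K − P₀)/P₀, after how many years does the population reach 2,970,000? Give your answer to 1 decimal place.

t ≈ 155.0 years

A = (5140000 − 108000)/108000 = 46.59259
2970000 = 5140000/(1 + 46.59259·e^(−0.0268t)) → 1 + 46.59259·e^(−0.0268t) = 1.73064
e^(−0.0268t) = 0.015681 → t = ln(63.76959)/0.0268 = 4.15528/0.0268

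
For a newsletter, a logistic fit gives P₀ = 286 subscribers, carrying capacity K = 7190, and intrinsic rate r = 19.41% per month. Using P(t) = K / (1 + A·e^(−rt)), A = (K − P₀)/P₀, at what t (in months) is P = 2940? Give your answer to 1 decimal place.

A = (7190 − 286)/286 = 24.13986
2940 = 7190/(1 + 24.13986·e^(−0.1941t)) → 1 + 24.13986·e^(−0.1941t) = 2.44558
e^(−0.1941t) = 0.059883 → t = ln(16.6991)/0.1941 = 2.81536/0.1941

t ≈ 14.5 months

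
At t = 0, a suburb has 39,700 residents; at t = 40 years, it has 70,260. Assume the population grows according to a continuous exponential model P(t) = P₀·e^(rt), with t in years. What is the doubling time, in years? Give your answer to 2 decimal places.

r = ln(70260/39700) / 40 = ln(1.76977) / 40 ≈ 0.014271 per year
doubling time = ln 2 / |r| = 0.69315 / 0.014271

doubling time ≈ 48.57 years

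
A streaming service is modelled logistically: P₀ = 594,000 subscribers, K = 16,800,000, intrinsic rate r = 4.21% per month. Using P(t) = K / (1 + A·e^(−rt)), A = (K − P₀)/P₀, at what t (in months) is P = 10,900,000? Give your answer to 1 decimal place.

t ≈ 93.1 months

A = (16800000 − 594000)/594000 = 27.28283
10900000 = 16800000/(1 + 27.28283·e^(−0.0421t)) → 1 + 27.28283·e^(−0.0421t) = 1.54128
e^(−0.0421t) = 0.01984 → t = ln(50.40387)/0.0421 = 3.92007/0.0421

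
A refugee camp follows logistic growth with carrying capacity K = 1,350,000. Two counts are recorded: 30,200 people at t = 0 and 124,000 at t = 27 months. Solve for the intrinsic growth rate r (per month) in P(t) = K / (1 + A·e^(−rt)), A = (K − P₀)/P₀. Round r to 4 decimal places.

r ≈ 0.0550 per month

A = (1350000 − 30200)/30200 = 43.70199
124000 = 1350000/(1 + 43.70199·e^(−r·27)) → e^(−27r) = (10.8871 − 1)/43.70199 = 0.226239
r = −ln(0.226239)/27 = 1.48616/27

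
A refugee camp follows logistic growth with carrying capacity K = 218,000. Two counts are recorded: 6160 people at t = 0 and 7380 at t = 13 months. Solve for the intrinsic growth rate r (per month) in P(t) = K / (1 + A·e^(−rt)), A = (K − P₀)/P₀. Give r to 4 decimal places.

A = (218000 − 6160)/6160 = 34.38961
7380 = 218000/(1 + 34.38961·e^(−r·13)) → e^(−13r) = (29.5393 − 1)/34.38961 = 0.829881
r = −ln(0.829881)/13 = 0.18647/13

r ≈ 0.0143 per month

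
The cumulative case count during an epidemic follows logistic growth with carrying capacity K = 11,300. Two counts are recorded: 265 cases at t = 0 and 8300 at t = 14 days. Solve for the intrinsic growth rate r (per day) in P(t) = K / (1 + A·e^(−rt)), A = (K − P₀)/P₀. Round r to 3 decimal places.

r ≈ 0.339 per day

A = (11300 − 265)/265 = 41.64151
8300 = 11300/(1 + 41.64151·e^(−r·14)) → e^(−14r) = (1.36145 − 1)/41.64151 = 0.00868
r = −ln(0.00868)/14 = 4.74674/14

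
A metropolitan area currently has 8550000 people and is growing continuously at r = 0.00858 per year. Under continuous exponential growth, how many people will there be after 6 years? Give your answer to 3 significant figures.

P(6) = 8550000 · e^(0.00858·6) = 8550000 · e^(0.05148)
= 8550000 · 1.05283 ≈ 9001680.51

≈ 9,000,000 people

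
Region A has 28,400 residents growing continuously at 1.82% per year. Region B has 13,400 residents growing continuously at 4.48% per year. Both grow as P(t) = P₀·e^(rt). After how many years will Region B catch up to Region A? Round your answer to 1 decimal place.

t ≈ 28.2 years

28400·e^(0.0182t) = 13400·e^(0.0448t)
28400/13400 = e^((0.0448 − 0.0182)t) → ln(2.1194) = 0.0266·t
t = 0.75113 / 0.0266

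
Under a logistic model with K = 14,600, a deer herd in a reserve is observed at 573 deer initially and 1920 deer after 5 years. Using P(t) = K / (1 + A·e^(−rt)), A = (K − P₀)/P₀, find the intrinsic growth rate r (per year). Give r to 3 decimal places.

A = (14600 − 573)/573 = 24.47993
1920 = 14600/(1 + 24.47993·e^(−r·5)) → e^(−5r) = (7.60417 − 1)/24.47993 = 0.269779
r = −ln(0.269779)/5 = 1.31015/5

r ≈ 0.262 per year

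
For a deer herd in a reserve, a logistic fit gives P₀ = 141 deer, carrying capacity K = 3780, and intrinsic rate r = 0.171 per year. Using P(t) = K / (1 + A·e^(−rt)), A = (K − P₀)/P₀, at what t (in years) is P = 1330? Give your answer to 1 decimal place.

t ≈ 15.4 years

A = (3780 − 141)/141 = 25.80851
1330 = 3780/(1 + 25.80851·e^(−0.171t)) → 1 + 25.80851·e^(−0.171t) = 2.84211
e^(−0.171t) = 0.071376 → t = ln(14.01033)/0.171 = 2.6398/0.171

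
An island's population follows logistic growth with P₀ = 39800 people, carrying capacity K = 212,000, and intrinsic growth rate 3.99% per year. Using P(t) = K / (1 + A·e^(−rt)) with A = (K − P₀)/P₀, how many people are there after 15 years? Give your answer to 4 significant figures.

≈ 62,760 people

A = (212000 − 39800)/39800 = 4.32663
P(15) = 212000 / (1 + 4.32663·e^(−0.0399·15)) = 212000 / (1 + 4.32663·0.549635)
= 212000 / 3.37807 ≈ 62757.71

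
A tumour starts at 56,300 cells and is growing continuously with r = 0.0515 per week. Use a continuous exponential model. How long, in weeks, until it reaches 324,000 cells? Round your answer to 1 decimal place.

t ≈ 34.0 weeks

324000 = 56300 · e^(0.0515·t)
t = ln(324000/56300) / 0.0515 = ln(5.75488) / 0.0515 = 1.75005 / 0.0515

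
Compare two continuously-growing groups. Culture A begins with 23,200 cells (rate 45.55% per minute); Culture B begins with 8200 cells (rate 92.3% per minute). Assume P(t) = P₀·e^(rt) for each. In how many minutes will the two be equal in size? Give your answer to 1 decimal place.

23200·e^(0.4555t) = 8200·e^(0.923t)
23200/8200 = e^((0.923 − 0.4555)t) → ln(2.82927) = 0.4675·t
t = 1.04002 / 0.4675

t ≈ 2.2 minutes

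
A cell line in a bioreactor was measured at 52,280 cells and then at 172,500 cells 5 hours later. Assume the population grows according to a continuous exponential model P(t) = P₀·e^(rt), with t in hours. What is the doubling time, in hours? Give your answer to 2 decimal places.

r = ln(172500/52280) / 5 = ln(3.29954) / 5 ≈ 0.238757 per hour
doubling time = ln 2 / |r| = 0.69315 / 0.238757

doubling time ≈ 2.90 hours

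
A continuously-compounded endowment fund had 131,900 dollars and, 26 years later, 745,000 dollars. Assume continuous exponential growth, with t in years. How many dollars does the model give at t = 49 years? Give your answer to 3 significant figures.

≈ 3,450,000 dollars

r = ln(745000/131900) / 26 ≈ 0.06659 per year
P(49) = 131900 · e^(0.06659·49) = 131900 · 26.12546 ≈ 3445948.11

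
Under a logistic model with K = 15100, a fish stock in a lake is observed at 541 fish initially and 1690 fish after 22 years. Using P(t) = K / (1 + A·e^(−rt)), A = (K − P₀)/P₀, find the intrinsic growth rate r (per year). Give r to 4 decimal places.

r ≈ 0.0555 per year

A = (15100 − 541)/541 = 26.91128
1690 = 15100/(1 + 26.91128·e^(−r·22)) → e^(−22r) = (8.93491 − 1)/26.91128 = 0.294855
r = −ln(0.294855)/22 = 1.22127/22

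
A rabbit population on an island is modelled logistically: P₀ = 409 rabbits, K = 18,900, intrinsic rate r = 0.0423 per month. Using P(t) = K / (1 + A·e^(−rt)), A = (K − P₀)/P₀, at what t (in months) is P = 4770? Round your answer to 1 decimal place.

A = (18900 − 409)/409 = 45.21027
4770 = 18900/(1 + 45.21027·e^(−0.0423t)) → 1 + 45.21027·e^(−0.0423t) = 3.96226
e^(−0.0423t) = 0.065522 → t = ln(15.26207)/0.0423 = 2.72537/0.0423

t ≈ 64.4 months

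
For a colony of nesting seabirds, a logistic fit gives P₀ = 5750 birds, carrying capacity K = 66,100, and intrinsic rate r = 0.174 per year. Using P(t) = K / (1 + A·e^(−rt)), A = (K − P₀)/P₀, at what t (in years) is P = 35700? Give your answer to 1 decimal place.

A = (66100 − 5750)/5750 = 10.49565
35700 = 66100/(1 + 10.49565·e^(−0.174t)) → 1 + 10.49565·e^(−0.174t) = 1.85154
e^(−0.174t) = 0.081133 → t = ln(12.32549)/0.174 = 2.51167/0.174

t ≈ 14.4 years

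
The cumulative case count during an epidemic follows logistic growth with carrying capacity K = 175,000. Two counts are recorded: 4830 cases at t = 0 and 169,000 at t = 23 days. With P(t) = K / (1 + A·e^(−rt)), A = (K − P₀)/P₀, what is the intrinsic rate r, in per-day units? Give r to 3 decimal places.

A = (175000 − 4830)/4830 = 35.23188
169000 = 175000/(1 + 35.23188·e^(−r·23)) → e^(−23r) = (1.0355 − 1)/35.23188 = 0.001008
r = −ln(0.001008)/23 = 6.90009/23

r ≈ 0.300 per day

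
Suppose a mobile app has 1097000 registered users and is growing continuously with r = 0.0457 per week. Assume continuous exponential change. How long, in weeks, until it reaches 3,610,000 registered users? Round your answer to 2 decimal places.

t ≈ 26.06 weeks

3610000 = 1097000 · e^(0.0457·t)
t = ln(3610000/1097000) / 0.0457 = ln(3.29079) / 0.0457 = 1.19113 / 0.0457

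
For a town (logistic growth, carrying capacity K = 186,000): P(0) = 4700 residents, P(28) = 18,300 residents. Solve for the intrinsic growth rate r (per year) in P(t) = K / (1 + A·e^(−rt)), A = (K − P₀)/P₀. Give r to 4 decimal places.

A = (186000 − 4700)/4700 = 38.57447
18300 = 186000/(1 + 38.57447·e^(−r·28)) → e^(−28r) = (10.16393 − 1)/38.57447 = 0.237565
r = −ln(0.237565)/28 = 1.43732/28

r ≈ 0.0513 per year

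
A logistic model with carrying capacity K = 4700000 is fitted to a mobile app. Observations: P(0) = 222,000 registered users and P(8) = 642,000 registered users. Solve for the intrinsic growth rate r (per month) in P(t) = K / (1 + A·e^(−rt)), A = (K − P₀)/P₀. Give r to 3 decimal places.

A = (4700000 − 222000)/222000 = 20.17117
642000 = 4700000/(1 + 20.17117·e^(−r·8)) → e^(−8r) = (7.32087 − 1)/20.17117 = 0.313362
r = −ln(0.313362)/8 = 1.1604/8

r ≈ 0.145 per month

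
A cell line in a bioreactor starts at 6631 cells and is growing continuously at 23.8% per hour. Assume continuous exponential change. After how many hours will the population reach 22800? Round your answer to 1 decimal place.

t ≈ 5.2 hours

22800 = 6631 · e^(0.238·t)
t = ln(22800/6631) / 0.238 = ln(3.4384) / 0.238 = 1.235 / 0.238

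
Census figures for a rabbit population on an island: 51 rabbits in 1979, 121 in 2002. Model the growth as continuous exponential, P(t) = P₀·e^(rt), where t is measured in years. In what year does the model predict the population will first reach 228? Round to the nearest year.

r = ln(121/51) / 23 = 0.86396/23 ≈ 0.037564 per year
t = ln(228/51) / r = 1.49752/0.037564 ≈ 39.87 years after 1979

year 2019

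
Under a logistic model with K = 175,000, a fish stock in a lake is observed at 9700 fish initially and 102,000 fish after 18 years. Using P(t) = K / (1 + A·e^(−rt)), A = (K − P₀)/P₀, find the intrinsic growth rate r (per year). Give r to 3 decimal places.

A = (175000 − 9700)/9700 = 17.04124
102000 = 175000/(1 + 17.04124·e^(−r·18)) → e^(−18r) = (1.71569 − 1)/17.04124 = 0.041997
r = −ln(0.041997)/18 = 3.17015/18

r ≈ 0.176 per year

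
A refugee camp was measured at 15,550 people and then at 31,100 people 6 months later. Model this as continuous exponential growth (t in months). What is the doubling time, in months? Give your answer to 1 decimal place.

r = ln(31100/15550) / 6 = ln(2) / 6 ≈ 0.115525 per month
doubling time = ln 2 / |r| = 0.69315 / 0.115525

doubling time ≈ 6.0 months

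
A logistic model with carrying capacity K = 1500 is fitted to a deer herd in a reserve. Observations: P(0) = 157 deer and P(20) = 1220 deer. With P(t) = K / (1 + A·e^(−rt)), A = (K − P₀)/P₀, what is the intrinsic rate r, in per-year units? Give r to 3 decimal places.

r ≈ 0.181 per year

A = (1500 − 157)/157 = 8.55414
1220 = 1500/(1 + 8.55414·e^(−r·20)) → e^(−20r) = (1.22951 − 1)/8.55414 = 0.02683
r = −ln(0.02683)/20 = 3.61823/20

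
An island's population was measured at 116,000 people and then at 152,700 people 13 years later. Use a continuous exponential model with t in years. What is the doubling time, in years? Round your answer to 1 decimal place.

r = ln(152700/116000) / 13 = ln(1.31638) / 13 ≈ 0.021145 per year
doubling time = ln 2 / |r| = 0.69315 / 0.021145

doubling time ≈ 32.8 years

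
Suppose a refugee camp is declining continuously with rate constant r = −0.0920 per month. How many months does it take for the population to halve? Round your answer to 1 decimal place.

half-life ≈ 7.5 months

half-life = ln(2) / |r| = 0.69315 / 0.092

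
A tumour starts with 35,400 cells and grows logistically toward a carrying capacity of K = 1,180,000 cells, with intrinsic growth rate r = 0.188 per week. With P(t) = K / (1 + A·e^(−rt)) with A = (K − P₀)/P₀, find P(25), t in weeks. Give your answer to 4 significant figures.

≈ 911,800 cells

A = (1180000 − 35400)/35400 = 32.33333
P(25) = 1180000 / (1 + 32.33333·e^(−0.188·25)) = 1180000 / (1 + 32.33333·0.009095)
= 1180000 / 1.29408 ≈ 911844.27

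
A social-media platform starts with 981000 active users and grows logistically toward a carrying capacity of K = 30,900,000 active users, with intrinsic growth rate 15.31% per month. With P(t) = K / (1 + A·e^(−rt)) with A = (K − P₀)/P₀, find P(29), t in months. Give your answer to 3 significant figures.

≈ 22,700,000 active users

A = (30900000 − 981000)/981000 = 30.49847
P(29) = 30900000 / (1 + 30.49847·e^(−0.1531·29)) = 30900000 / (1 + 30.49847·0.011797)
= 30900000 / 1.35979 ≈ 22724029.16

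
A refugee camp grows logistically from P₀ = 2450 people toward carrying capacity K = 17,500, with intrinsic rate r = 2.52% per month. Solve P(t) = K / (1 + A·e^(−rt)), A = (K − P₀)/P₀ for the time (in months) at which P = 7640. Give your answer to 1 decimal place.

A = (17500 − 2450)/2450 = 6.14286
7640 = 17500/(1 + 6.14286·e^(−0.0252t)) → 1 + 6.14286·e^(−0.0252t) = 2.29058
e^(−0.0252t) = 0.210094 → t = ln(4.75978)/0.0252 = 1.5602/0.0252

t ≈ 61.9 months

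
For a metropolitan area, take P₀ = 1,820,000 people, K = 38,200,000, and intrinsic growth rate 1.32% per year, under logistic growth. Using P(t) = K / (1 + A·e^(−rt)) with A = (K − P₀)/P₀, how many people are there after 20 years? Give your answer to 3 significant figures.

≈ 2,340,000 people

A = (38200000 − 1820000)/1820000 = 19.98901
P(20) = 38200000 / (1 + 19.98901·e^(−0.0132·20)) = 38200000 / (1 + 19.98901·0.767974)
= 38200000 / 16.35103 ≈ 2336244.04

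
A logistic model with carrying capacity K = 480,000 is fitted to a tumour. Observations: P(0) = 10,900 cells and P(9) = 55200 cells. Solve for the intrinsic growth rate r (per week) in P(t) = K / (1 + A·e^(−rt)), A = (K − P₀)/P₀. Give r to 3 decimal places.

r ≈ 0.191 per week

A = (480000 − 10900)/10900 = 43.0367
55200 = 480000/(1 + 43.0367·e^(−r·9)) → e^(−9r) = (8.69565 − 1)/43.0367 = 0.178816
r = −ln(0.178816)/9 = 1.7214/9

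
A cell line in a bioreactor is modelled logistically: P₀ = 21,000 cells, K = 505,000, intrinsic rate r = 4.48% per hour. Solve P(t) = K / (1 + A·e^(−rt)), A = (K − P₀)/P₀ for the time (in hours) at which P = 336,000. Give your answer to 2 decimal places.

t ≈ 85.37 hours

A = (505000 − 21000)/21000 = 23.04762
336000 = 505000/(1 + 23.04762·e^(−0.0448t)) → 1 + 23.04762·e^(−0.0448t) = 1.50298
e^(−0.0448t) = 0.021823 → t = ln(45.82249)/0.0448 = 3.82477/0.0448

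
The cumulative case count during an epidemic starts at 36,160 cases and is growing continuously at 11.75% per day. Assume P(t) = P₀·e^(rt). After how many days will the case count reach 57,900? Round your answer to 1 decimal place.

t ≈ 4.0 days

57900 = 36160 · e^(0.1175·t)
t = ln(57900/36160) / 0.1175 = ln(1.60122) / 0.1175 = 0.47076 / 0.1175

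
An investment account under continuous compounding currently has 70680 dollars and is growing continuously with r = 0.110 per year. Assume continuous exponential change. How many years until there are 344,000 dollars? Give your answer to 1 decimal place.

t ≈ 14.4 years

344000 = 70680 · e^(0.11·t)
t = ln(344000/70680) / 0.11 = ln(4.86701) / 0.11 = 1.58248 / 0.11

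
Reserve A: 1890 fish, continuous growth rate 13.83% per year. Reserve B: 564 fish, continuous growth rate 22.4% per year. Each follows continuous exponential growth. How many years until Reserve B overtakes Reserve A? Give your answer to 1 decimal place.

1890·e^(0.1383t) = 564·e^(0.224t)
1890/564 = e^((0.224 − 0.1383)t) → ln(3.35106) = 0.0857·t
t = 1.20928 / 0.0857

t ≈ 14.1 years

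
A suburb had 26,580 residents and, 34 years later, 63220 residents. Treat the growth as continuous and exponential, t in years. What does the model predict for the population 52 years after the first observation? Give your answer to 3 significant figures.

≈ 100,000 residents

r = ln(63220/26580) / 34 ≈ 0.025484 per year
P(52) = 26580 · e^(0.025484·52) = 26580 · 3.76285 ≈ 100016.55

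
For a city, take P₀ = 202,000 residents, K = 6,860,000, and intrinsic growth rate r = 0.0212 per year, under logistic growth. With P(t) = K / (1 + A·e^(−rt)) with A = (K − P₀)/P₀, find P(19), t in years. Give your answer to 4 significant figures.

≈ 297,800 residents

A = (6860000 − 202000)/202000 = 32.9604
P(19) = 6860000 / (1 + 32.9604·e^(−0.0212·19)) = 6860000 / (1 + 32.9604·0.668446)
= 6860000 / 23.03224 ≈ 297843.4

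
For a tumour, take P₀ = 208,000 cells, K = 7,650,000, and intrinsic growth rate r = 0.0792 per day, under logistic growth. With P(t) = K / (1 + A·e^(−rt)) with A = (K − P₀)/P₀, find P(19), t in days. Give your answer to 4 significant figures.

≈ 855,200 cells

A = (7650000 − 208000)/208000 = 35.77885
P(19) = 7650000 / (1 + 35.77885·e^(−0.0792·19)) = 7650000 / (1 + 35.77885·0.222062)
= 7650000 / 8.94511 ≈ 855215.73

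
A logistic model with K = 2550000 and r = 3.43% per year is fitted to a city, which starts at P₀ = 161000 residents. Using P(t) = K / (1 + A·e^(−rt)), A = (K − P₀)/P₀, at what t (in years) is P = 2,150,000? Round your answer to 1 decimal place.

t ≈ 127.7 years

A = (2550000 − 161000)/161000 = 14.83851
2150000 = 2550000/(1 + 14.83851·e^(−0.0343t)) → 1 + 14.83851·e^(−0.0343t) = 1.18605
e^(−0.0343t) = 0.012538 → t = ln(79.75699)/0.0343 = 4.37898/0.0343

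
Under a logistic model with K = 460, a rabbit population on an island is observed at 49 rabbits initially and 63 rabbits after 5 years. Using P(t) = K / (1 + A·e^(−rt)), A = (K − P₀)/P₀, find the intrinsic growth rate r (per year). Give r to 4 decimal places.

r ≈ 0.0572 per year

A = (460 − 49)/49 = 8.38776
63 = 460/(1 + 8.38776·e^(−r·5)) → e^(−5r) = (7.30159 − 1)/8.38776 = 0.751284
r = −ln(0.751284)/5 = 0.28597/5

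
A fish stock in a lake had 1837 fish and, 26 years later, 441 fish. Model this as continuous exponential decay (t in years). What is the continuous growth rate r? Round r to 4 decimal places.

r ≈ -0.0549 per year

441 = 1837 · e^(r·26)
e^(26r) = 441/1837 = 0.24007
r = ln(0.24007) / 26 = -1.42684 / 26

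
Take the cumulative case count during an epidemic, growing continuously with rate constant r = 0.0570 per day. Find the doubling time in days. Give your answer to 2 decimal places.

doubling time = ln(2) / |r| = 0.69315 / 0.057

doubling time ≈ 12.16 days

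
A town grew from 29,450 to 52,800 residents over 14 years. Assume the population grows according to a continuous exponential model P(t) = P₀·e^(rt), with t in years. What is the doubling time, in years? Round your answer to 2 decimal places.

r = ln(52800/29450) / 14 = ln(1.79287) / 14 ≈ 0.041701 per year
doubling time = ln 2 / |r| = 0.69315 / 0.041701

doubling time ≈ 16.62 years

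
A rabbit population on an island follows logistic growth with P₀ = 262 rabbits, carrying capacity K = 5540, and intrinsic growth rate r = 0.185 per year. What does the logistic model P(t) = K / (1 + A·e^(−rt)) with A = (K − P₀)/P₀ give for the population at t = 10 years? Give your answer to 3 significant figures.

≈ 1,330 rabbits

A = (5540 − 262)/262 = 20.14504
P(10) = 5540 / (1 + 20.14504·e^(−0.185·10)) = 5540 / (1 + 20.14504·0.157237)
= 5540 / 4.16755 ≈ 1329.32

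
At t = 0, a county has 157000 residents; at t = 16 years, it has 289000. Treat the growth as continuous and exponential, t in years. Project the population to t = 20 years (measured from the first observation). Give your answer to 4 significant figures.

r = ln(289000/157000) / 16 ≈ 0.038136 per year
P(20) = 157000 · e^(0.038136·20) = 157000 · 2.14411 ≈ 336625.79

≈ 336,600 residents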